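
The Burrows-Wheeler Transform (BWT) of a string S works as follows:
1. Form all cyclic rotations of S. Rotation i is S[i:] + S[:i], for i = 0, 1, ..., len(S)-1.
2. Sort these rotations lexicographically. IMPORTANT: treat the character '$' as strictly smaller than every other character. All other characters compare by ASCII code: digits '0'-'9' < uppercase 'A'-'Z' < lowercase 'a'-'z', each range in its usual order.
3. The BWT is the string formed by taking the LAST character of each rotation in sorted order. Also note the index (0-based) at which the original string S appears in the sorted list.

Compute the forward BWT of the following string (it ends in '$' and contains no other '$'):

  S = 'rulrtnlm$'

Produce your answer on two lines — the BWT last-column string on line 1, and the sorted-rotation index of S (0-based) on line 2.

All 9 rotations (rotation i = S[i:]+S[:i]):
  rot[0] = rulrtnlm$
  rot[1] = ulrtnlm$r
  rot[2] = lrtnlm$ru
  rot[3] = rtnlm$rul
  rot[4] = tnlm$rulr
  rot[5] = nlm$rulrt
  rot[6] = lm$rulrtn
  rot[7] = m$rulrtnl
  rot[8] = $rulrtnlm
Sorted (with $ < everything):
  sorted[0] = $rulrtnlm  (last char: 'm')
  sorted[1] = lm$rulrtn  (last char: 'n')
  sorted[2] = lrtnlm$ru  (last char: 'u')
  sorted[3] = m$rulrtnl  (last char: 'l')
  sorted[4] = nlm$rulrt  (last char: 't')
  sorted[5] = rtnlm$rul  (last char: 'l')
  sorted[6] = rulrtnlm$  (last char: '$')
  sorted[7] = tnlm$rulr  (last char: 'r')
  sorted[8] = ulrtnlm$r  (last char: 'r')
Last column: mnultl$rr
Original string S is at sorted index 6

Answer: mnultl$rr
6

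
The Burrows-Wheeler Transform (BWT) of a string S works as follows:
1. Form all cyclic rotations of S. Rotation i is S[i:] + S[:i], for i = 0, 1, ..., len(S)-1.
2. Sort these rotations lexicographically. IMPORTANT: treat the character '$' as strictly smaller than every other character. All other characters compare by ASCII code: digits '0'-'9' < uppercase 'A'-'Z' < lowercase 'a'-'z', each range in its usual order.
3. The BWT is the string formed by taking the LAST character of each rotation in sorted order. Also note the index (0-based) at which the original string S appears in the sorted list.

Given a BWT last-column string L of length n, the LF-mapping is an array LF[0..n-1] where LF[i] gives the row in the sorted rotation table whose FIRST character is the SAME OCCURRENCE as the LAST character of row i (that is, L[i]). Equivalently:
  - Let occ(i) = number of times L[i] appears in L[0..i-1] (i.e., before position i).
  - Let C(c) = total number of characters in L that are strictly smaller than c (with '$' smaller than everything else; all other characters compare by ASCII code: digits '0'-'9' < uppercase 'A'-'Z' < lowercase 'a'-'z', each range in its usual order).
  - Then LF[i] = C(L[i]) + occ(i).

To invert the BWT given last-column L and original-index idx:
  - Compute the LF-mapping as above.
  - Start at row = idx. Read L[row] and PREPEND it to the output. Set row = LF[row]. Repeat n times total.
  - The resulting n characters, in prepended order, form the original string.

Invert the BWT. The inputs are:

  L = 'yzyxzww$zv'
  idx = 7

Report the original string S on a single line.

LF mapping: 5 7 6 4 8 2 3 0 9 1
Walk LF starting at row 7, prepending L[row]:
  step 1: row=7, L[7]='$', prepend. Next row=LF[7]=0
  step 2: row=0, L[0]='y', prepend. Next row=LF[0]=5
  step 3: row=5, L[5]='w', prepend. Next row=LF[5]=2
  step 4: row=2, L[2]='y', prepend. Next row=LF[2]=6
  step 5: row=6, L[6]='w', prepend. Next row=LF[6]=3
  step 6: row=3, L[3]='x', prepend. Next row=LF[3]=4
  step 7: row=4, L[4]='z', prepend. Next row=LF[4]=8
  step 8: row=8, L[8]='z', prepend. Next row=LF[8]=9
  step 9: row=9, L[9]='v', prepend. Next row=LF[9]=1
  step 10: row=1, L[1]='z', prepend. Next row=LF[1]=7
Reversed output: zvzzxwywy$

Answer: zvzzxwywy$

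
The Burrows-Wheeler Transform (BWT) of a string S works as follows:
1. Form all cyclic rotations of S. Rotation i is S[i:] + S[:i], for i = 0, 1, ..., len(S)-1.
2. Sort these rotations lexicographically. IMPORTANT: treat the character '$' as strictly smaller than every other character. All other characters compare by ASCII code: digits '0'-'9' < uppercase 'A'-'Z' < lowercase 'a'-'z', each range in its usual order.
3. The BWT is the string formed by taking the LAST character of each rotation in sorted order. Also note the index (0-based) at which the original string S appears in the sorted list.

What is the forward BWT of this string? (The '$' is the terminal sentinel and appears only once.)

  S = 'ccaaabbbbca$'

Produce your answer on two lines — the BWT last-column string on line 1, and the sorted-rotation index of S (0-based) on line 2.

Answer: accaaabbbbc$
11

Derivation:
All 12 rotations (rotation i = S[i:]+S[:i]):
  rot[0] = ccaaabbbbca$
  rot[1] = caaabbbbca$c
  rot[2] = aaabbbbca$cc
  rot[3] = aabbbbca$cca
  rot[4] = abbbbca$ccaa
  rot[5] = bbbbca$ccaaa
  rot[6] = bbbca$ccaaab
  rot[7] = bbca$ccaaabb
  rot[8] = bca$ccaaabbb
  rot[9] = ca$ccaaabbbb
  rot[10] = a$ccaaabbbbc
  rot[11] = $ccaaabbbbca
Sorted (with $ < everything):
  sorted[0] = $ccaaabbbbca  (last char: 'a')
  sorted[1] = a$ccaaabbbbc  (last char: 'c')
  sorted[2] = aaabbbbca$cc  (last char: 'c')
  sorted[3] = aabbbbca$cca  (last char: 'a')
  sorted[4] = abbbbca$ccaa  (last char: 'a')
  sorted[5] = bbbbca$ccaaa  (last char: 'a')
  sorted[6] = bbbca$ccaaab  (last char: 'b')
  sorted[7] = bbca$ccaaabb  (last char: 'b')
  sorted[8] = bca$ccaaabbb  (last char: 'b')
  sorted[9] = ca$ccaaabbbb  (last char: 'b')
  sorted[10] = caaabbbbca$c  (last char: 'c')
  sorted[11] = ccaaabbbbca$  (last char: '$')
Last column: accaaabbbbc$
Original string S is at sorted index 11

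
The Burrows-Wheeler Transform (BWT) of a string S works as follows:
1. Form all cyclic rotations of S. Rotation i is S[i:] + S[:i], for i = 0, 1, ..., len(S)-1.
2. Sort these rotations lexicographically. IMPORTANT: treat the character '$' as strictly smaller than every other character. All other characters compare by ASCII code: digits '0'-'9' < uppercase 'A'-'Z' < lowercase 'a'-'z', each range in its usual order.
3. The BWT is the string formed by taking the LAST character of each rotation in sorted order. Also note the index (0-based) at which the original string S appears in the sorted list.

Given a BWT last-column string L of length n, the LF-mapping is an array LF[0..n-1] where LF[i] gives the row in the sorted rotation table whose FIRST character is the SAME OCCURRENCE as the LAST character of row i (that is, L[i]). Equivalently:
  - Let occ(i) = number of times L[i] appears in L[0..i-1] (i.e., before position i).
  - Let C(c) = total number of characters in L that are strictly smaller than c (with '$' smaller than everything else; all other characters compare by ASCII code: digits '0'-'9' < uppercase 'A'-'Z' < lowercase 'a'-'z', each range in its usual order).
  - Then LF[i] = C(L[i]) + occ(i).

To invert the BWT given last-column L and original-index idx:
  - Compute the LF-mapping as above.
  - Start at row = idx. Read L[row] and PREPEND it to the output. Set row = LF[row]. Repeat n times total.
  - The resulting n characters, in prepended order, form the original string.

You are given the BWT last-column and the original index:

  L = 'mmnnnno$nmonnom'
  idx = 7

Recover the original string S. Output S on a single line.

Answer: nmoonnonmnnnmm$

Derivation:
LF mapping: 1 2 5 6 7 8 12 0 9 3 13 10 11 14 4
Walk LF starting at row 7, prepending L[row]:
  step 1: row=7, L[7]='$', prepend. Next row=LF[7]=0
  step 2: row=0, L[0]='m', prepend. Next row=LF[0]=1
  step 3: row=1, L[1]='m', prepend. Next row=LF[1]=2
  step 4: row=2, L[2]='n', prepend. Next row=LF[2]=5
  step 5: row=5, L[5]='n', prepend. Next row=LF[5]=8
  step 6: row=8, L[8]='n', prepend. Next row=LF[8]=9
  step 7: row=9, L[9]='m', prepend. Next row=LF[9]=3
  step 8: row=3, L[3]='n', prepend. Next row=LF[3]=6
  step 9: row=6, L[6]='o', prepend. Next row=LF[6]=12
  step 10: row=12, L[12]='n', prepend. Next row=LF[12]=11
  step 11: row=11, L[11]='n', prepend. Next row=LF[11]=10
  step 12: row=10, L[10]='o', prepend. Next row=LF[10]=13
  step 13: row=13, L[13]='o', prepend. Next row=LF[13]=14
  step 14: row=14, L[14]='m', prepend. Next row=LF[14]=4
  step 15: row=4, L[4]='n', prepend. Next row=LF[4]=7
Reversed output: nmoonnonmnnnmm$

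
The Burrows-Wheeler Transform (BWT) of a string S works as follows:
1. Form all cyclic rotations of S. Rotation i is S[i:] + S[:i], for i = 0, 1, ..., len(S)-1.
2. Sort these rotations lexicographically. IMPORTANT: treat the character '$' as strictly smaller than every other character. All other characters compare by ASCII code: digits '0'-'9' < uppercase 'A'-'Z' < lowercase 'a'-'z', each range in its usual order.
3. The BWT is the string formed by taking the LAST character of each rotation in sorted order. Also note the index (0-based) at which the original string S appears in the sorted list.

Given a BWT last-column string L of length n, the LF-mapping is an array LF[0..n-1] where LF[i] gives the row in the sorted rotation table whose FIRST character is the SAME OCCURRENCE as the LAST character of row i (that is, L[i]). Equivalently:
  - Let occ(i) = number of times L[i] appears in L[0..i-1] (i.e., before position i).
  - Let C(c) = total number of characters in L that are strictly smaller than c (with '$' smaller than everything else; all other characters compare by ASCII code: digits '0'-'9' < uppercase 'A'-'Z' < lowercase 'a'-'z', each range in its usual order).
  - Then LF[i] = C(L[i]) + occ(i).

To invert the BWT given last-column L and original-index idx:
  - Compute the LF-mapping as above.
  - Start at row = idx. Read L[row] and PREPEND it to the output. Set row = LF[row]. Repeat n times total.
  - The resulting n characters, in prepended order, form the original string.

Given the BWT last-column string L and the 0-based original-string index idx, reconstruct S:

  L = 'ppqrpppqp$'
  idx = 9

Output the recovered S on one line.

Answer: rppppqqpp$

Derivation:
LF mapping: 1 2 7 9 3 4 5 8 6 0
Walk LF starting at row 9, prepending L[row]:
  step 1: row=9, L[9]='$', prepend. Next row=LF[9]=0
  step 2: row=0, L[0]='p', prepend. Next row=LF[0]=1
  step 3: row=1, L[1]='p', prepend. Next row=LF[1]=2
  step 4: row=2, L[2]='q', prepend. Next row=LF[2]=7
  step 5: row=7, L[7]='q', prepend. Next row=LF[7]=8
  step 6: row=8, L[8]='p', prepend. Next row=LF[8]=6
  step 7: row=6, L[6]='p', prepend. Next row=LF[6]=5
  step 8: row=5, L[5]='p', prepend. Next row=LF[5]=4
  step 9: row=4, L[4]='p', prepend. Next row=LF[4]=3
  step 10: row=3, L[3]='r', prepend. Next row=LF[3]=9
Reversed output: rppppqqpp$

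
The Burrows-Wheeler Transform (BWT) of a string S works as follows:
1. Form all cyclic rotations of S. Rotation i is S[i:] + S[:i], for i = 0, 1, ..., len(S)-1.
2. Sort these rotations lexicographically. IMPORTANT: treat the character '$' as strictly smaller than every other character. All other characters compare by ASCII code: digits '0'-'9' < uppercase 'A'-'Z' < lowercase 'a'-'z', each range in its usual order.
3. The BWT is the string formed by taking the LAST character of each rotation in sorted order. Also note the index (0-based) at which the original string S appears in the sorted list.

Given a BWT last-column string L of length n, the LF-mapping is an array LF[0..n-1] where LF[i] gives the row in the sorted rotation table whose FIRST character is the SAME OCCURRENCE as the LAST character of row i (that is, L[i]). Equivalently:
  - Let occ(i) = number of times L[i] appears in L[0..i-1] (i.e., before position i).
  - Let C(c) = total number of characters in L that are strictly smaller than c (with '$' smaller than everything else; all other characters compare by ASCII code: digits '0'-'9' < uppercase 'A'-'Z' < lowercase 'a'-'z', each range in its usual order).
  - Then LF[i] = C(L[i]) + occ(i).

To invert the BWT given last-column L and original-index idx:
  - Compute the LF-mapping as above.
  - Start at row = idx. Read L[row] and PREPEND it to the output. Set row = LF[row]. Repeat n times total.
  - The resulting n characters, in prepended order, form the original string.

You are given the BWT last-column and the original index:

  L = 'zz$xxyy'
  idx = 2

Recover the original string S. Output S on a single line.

LF mapping: 5 6 0 1 2 3 4
Walk LF starting at row 2, prepending L[row]:
  step 1: row=2, L[2]='$', prepend. Next row=LF[2]=0
  step 2: row=0, L[0]='z', prepend. Next row=LF[0]=5
  step 3: row=5, L[5]='y', prepend. Next row=LF[5]=3
  step 4: row=3, L[3]='x', prepend. Next row=LF[3]=1
  step 5: row=1, L[1]='z', prepend. Next row=LF[1]=6
  step 6: row=6, L[6]='y', prepend. Next row=LF[6]=4
  step 7: row=4, L[4]='x', prepend. Next row=LF[4]=2
Reversed output: xyzxyz$

Answer: xyzxyz$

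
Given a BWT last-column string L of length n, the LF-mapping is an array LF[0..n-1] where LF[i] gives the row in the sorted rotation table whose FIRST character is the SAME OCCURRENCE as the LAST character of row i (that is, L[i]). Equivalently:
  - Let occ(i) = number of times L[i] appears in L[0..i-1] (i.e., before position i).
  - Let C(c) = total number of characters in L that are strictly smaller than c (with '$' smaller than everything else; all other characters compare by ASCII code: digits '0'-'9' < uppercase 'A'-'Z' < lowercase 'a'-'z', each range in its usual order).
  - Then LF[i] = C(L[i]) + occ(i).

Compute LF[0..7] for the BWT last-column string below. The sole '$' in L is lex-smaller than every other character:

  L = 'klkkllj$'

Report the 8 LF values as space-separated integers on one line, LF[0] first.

Answer: 2 5 3 4 6 7 1 0

Derivation:
Char counts: '$':1, 'j':1, 'k':3, 'l':3
C (first-col start): C('$')=0, C('j')=1, C('k')=2, C('l')=5
L[0]='k': occ=0, LF[0]=C('k')+0=2+0=2
L[1]='l': occ=0, LF[1]=C('l')+0=5+0=5
L[2]='k': occ=1, LF[2]=C('k')+1=2+1=3
L[3]='k': occ=2, LF[3]=C('k')+2=2+2=4
L[4]='l': occ=1, LF[4]=C('l')+1=5+1=6
L[5]='l': occ=2, LF[5]=C('l')+2=5+2=7
L[6]='j': occ=0, LF[6]=C('j')+0=1+0=1
L[7]='$': occ=0, LF[7]=C('$')+0=0+0=0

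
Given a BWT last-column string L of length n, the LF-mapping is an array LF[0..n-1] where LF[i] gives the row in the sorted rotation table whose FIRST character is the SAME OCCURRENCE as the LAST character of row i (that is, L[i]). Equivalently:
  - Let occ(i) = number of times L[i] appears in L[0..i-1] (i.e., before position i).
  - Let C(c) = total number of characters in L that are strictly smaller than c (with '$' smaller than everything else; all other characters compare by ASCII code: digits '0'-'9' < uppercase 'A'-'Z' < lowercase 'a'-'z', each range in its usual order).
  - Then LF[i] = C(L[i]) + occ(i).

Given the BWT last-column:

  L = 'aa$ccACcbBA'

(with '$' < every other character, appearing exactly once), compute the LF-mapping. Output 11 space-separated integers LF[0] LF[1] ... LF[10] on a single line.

Answer: 5 6 0 8 9 1 4 10 7 3 2

Derivation:
Char counts: '$':1, 'A':2, 'B':1, 'C':1, 'a':2, 'b':1, 'c':3
C (first-col start): C('$')=0, C('A')=1, C('B')=3, C('C')=4, C('a')=5, C('b')=7, C('c')=8
L[0]='a': occ=0, LF[0]=C('a')+0=5+0=5
L[1]='a': occ=1, LF[1]=C('a')+1=5+1=6
L[2]='$': occ=0, LF[2]=C('$')+0=0+0=0
L[3]='c': occ=0, LF[3]=C('c')+0=8+0=8
L[4]='c': occ=1, LF[4]=C('c')+1=8+1=9
L[5]='A': occ=0, LF[5]=C('A')+0=1+0=1
L[6]='C': occ=0, LF[6]=C('C')+0=4+0=4
L[7]='c': occ=2, LF[7]=C('c')+2=8+2=10
L[8]='b': occ=0, LF[8]=C('b')+0=7+0=7
L[9]='B': occ=0, LF[9]=C('B')+0=3+0=3
L[10]='A': occ=1, LF[10]=C('A')+1=1+1=2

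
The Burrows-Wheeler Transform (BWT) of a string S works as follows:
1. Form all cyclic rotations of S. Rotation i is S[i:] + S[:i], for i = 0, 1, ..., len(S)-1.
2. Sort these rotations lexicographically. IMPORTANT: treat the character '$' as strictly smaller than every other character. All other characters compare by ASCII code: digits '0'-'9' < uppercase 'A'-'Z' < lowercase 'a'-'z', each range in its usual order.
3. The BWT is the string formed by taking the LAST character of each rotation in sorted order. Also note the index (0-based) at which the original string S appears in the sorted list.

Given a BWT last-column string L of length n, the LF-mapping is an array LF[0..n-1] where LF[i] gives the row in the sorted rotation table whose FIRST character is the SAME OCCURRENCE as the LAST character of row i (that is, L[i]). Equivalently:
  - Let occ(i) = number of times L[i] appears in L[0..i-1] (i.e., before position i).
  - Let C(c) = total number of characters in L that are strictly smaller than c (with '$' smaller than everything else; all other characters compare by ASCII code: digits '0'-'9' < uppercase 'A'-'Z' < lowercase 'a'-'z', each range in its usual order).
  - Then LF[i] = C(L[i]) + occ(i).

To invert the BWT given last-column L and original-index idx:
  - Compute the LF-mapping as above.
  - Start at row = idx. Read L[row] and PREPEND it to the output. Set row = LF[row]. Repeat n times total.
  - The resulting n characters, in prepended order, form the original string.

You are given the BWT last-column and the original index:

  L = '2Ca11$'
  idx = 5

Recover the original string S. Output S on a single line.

Answer: a1C12$

Derivation:
LF mapping: 3 4 5 1 2 0
Walk LF starting at row 5, prepending L[row]:
  step 1: row=5, L[5]='$', prepend. Next row=LF[5]=0
  step 2: row=0, L[0]='2', prepend. Next row=LF[0]=3
  step 3: row=3, L[3]='1', prepend. Next row=LF[3]=1
  step 4: row=1, L[1]='C', prepend. Next row=LF[1]=4
  step 5: row=4, L[4]='1', prepend. Next row=LF[4]=2
  step 6: row=2, L[2]='a', prepend. Next row=LF[2]=5
Reversed output: a1C12$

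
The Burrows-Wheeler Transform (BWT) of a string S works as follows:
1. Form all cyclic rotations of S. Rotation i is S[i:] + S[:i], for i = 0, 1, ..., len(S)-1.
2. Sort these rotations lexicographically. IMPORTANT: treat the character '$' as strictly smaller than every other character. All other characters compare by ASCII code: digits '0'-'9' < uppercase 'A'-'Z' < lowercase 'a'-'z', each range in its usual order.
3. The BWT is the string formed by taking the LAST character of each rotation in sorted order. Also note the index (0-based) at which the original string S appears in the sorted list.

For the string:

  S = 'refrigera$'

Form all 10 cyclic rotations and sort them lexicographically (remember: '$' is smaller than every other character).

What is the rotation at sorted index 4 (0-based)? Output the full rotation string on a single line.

All 10 rotations (rotation i = S[i:]+S[:i]):
  rot[0] = refrigera$
  rot[1] = efrigera$r
  rot[2] = frigera$re
  rot[3] = rigera$ref
  rot[4] = igera$refr
  rot[5] = gera$refri
  rot[6] = era$refrig
  rot[7] = ra$refrige
  rot[8] = a$refriger
  rot[9] = $refrigera
Sorted (with $ < everything):
  sorted[0] = $refrigera
  sorted[1] = a$refriger
  sorted[2] = efrigera$r
  sorted[3] = era$refrig
  sorted[4] = frigera$re
  sorted[5] = gera$refri
  sorted[6] = igera$refr
  sorted[7] = ra$refrige
  sorted[8] = refrigera$
  sorted[9] = rigera$ref
sorted[4] = frigera$re

Answer: frigera$re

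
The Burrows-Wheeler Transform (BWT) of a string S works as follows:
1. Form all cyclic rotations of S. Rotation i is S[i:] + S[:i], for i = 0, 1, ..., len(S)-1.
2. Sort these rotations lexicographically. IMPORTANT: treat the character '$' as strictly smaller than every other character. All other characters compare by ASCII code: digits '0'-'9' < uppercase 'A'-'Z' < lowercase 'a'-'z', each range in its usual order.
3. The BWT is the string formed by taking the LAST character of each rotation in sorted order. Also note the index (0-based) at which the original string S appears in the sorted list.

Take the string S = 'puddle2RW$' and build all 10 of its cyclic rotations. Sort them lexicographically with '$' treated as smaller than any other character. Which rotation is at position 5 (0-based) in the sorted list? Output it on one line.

Answer: dle2RW$pud

Derivation:
All 10 rotations (rotation i = S[i:]+S[:i]):
  rot[0] = puddle2RW$
  rot[1] = uddle2RW$p
  rot[2] = ddle2RW$pu
  rot[3] = dle2RW$pud
  rot[4] = le2RW$pudd
  rot[5] = e2RW$puddl
  rot[6] = 2RW$puddle
  rot[7] = RW$puddle2
  rot[8] = W$puddle2R
  rot[9] = $puddle2RW
Sorted (with $ < everything):
  sorted[0] = $puddle2RW
  sorted[1] = 2RW$puddle
  sorted[2] = RW$puddle2
  sorted[3] = W$puddle2R
  sorted[4] = ddle2RW$pu
  sorted[5] = dle2RW$pud
  sorted[6] = e2RW$puddl
  sorted[7] = le2RW$pudd
  sorted[8] = puddle2RW$
  sorted[9] = uddle2RW$p
sorted[5] = dle2RW$pud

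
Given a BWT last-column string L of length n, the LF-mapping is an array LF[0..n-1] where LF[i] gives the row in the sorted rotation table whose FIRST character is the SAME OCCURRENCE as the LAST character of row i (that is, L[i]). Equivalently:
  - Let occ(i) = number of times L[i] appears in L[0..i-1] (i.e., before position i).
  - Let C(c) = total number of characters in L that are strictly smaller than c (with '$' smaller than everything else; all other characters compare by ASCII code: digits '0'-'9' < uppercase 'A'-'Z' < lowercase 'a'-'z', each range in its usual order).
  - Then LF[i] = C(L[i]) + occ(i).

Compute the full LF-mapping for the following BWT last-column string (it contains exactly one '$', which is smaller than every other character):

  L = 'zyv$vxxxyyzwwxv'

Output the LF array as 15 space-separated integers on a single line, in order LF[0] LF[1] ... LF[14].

Char counts: '$':1, 'v':3, 'w':2, 'x':4, 'y':3, 'z':2
C (first-col start): C('$')=0, C('v')=1, C('w')=4, C('x')=6, C('y')=10, C('z')=13
L[0]='z': occ=0, LF[0]=C('z')+0=13+0=13
L[1]='y': occ=0, LF[1]=C('y')+0=10+0=10
L[2]='v': occ=0, LF[2]=C('v')+0=1+0=1
L[3]='$': occ=0, LF[3]=C('$')+0=0+0=0
L[4]='v': occ=1, LF[4]=C('v')+1=1+1=2
L[5]='x': occ=0, LF[5]=C('x')+0=6+0=6
L[6]='x': occ=1, LF[6]=C('x')+1=6+1=7
L[7]='x': occ=2, LF[7]=C('x')+2=6+2=8
L[8]='y': occ=1, LF[8]=C('y')+1=10+1=11
L[9]='y': occ=2, LF[9]=C('y')+2=10+2=12
L[10]='z': occ=1, LF[10]=C('z')+1=13+1=14
L[11]='w': occ=0, LF[11]=C('w')+0=4+0=4
L[12]='w': occ=1, LF[12]=C('w')+1=4+1=5
L[13]='x': occ=3, LF[13]=C('x')+3=6+3=9
L[14]='v': occ=2, LF[14]=C('v')+2=1+2=3

Answer: 13 10 1 0 2 6 7 8 11 12 14 4 5 9 3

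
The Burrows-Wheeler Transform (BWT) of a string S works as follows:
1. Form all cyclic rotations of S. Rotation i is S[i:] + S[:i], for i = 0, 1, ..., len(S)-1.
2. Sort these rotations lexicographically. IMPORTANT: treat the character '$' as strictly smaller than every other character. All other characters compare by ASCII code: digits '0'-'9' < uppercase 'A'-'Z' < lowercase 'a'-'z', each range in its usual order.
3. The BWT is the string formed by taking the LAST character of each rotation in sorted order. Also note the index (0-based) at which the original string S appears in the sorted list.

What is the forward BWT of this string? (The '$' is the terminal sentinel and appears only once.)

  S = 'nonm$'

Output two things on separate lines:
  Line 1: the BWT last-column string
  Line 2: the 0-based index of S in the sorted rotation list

All 5 rotations (rotation i = S[i:]+S[:i]):
  rot[0] = nonm$
  rot[1] = onm$n
  rot[2] = nm$no
  rot[3] = m$non
  rot[4] = $nonm
Sorted (with $ < everything):
  sorted[0] = $nonm  (last char: 'm')
  sorted[1] = m$non  (last char: 'n')
  sorted[2] = nm$no  (last char: 'o')
  sorted[3] = nonm$  (last char: '$')
  sorted[4] = onm$n  (last char: 'n')
Last column: mno$n
Original string S is at sorted index 3

Answer: mno$n
3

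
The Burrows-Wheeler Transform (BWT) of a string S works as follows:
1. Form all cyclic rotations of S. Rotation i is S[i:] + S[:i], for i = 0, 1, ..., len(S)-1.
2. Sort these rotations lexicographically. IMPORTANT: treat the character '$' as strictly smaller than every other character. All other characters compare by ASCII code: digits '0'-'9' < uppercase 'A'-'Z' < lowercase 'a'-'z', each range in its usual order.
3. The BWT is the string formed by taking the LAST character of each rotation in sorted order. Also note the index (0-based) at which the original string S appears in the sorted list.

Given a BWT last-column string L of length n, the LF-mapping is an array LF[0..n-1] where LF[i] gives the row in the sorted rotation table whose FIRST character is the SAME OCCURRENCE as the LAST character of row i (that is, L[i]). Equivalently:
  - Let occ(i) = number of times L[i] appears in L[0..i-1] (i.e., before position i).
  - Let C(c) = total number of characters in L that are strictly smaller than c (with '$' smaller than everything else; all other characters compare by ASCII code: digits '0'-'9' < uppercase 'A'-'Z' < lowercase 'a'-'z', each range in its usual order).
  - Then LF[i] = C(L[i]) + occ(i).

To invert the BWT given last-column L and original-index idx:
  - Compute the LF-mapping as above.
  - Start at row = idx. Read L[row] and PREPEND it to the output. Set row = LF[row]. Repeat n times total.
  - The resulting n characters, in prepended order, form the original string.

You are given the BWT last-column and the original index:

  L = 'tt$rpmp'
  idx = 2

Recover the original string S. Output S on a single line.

LF mapping: 5 6 0 4 2 1 3
Walk LF starting at row 2, prepending L[row]:
  step 1: row=2, L[2]='$', prepend. Next row=LF[2]=0
  step 2: row=0, L[0]='t', prepend. Next row=LF[0]=5
  step 3: row=5, L[5]='m', prepend. Next row=LF[5]=1
  step 4: row=1, L[1]='t', prepend. Next row=LF[1]=6
  step 5: row=6, L[6]='p', prepend. Next row=LF[6]=3
  step 6: row=3, L[3]='r', prepend. Next row=LF[3]=4
  step 7: row=4, L[4]='p', prepend. Next row=LF[4]=2
Reversed output: prptmt$

Answer: prptmt$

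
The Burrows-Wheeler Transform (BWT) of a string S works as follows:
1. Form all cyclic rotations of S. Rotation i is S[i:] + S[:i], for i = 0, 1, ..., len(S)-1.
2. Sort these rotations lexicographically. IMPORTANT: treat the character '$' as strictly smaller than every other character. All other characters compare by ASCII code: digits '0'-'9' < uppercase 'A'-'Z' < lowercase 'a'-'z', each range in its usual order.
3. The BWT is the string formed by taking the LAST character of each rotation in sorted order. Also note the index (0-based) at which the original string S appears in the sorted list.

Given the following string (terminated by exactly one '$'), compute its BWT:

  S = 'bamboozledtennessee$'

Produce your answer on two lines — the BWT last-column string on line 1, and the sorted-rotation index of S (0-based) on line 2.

All 20 rotations (rotation i = S[i:]+S[:i]):
  rot[0] = bamboozledtennessee$
  rot[1] = amboozledtennessee$b
  rot[2] = mboozledtennessee$ba
  rot[3] = boozledtennessee$bam
  rot[4] = oozledtennessee$bamb
  rot[5] = ozledtennessee$bambo
  rot[6] = zledtennessee$bamboo
  rot[7] = ledtennessee$bambooz
  rot[8] = edtennessee$bamboozl
  rot[9] = dtennessee$bamboozle
  rot[10] = tennessee$bamboozled
  rot[11] = ennessee$bamboozledt
  rot[12] = nnessee$bamboozledte
  rot[13] = nessee$bamboozledten
  rot[14] = essee$bamboozledtenn
  rot[15] = ssee$bamboozledtenne
  rot[16] = see$bamboozledtennes
  rot[17] = ee$bamboozledtenness
  rot[18] = e$bamboozledtennesse
  rot[19] = $bamboozledtennessee
Sorted (with $ < everything):
  sorted[0] = $bamboozledtennessee  (last char: 'e')
  sorted[1] = amboozledtennessee$b  (last char: 'b')
  sorted[2] = bamboozledtennessee$  (last char: '$')
  sorted[3] = boozledtennessee$bam  (last char: 'm')
  sorted[4] = dtennessee$bamboozle  (last char: 'e')
  sorted[5] = e$bamboozledtennesse  (last char: 'e')
  sorted[6] = edtennessee$bamboozl  (last char: 'l')
  sorted[7] = ee$bamboozledtenness  (last char: 's')
  sorted[8] = ennessee$bamboozledt  (last char: 't')
  sorted[9] = essee$bamboozledtenn  (last char: 'n')
  sorted[10] = ledtennessee$bambooz  (last char: 'z')
  sorted[11] = mboozledtennessee$ba  (last char: 'a')
  sorted[12] = nessee$bamboozledten  (last char: 'n')
  sorted[13] = nnessee$bamboozledte  (last char: 'e')
  sorted[14] = oozledtennessee$bamb  (last char: 'b')
  sorted[15] = ozledtennessee$bambo  (last char: 'o')
  sorted[16] = see$bamboozledtennes  (last char: 's')
  sorted[17] = ssee$bamboozledtenne  (last char: 'e')
  sorted[18] = tennessee$bamboozled  (last char: 'd')
  sorted[19] = zledtennessee$bamboo  (last char: 'o')
Last column: eb$meelstnzanebosedo
Original string S is at sorted index 2

Answer: eb$meelstnzanebosedo
2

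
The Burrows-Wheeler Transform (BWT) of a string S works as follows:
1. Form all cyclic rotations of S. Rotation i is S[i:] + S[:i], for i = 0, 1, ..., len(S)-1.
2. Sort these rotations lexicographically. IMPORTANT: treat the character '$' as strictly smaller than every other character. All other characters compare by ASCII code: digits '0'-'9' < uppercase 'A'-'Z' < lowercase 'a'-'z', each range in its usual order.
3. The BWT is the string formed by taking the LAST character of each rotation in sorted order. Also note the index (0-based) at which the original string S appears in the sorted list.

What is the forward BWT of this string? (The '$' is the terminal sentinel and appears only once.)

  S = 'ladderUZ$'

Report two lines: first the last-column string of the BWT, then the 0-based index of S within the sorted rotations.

Answer: ZrUladd$e
7

Derivation:
All 9 rotations (rotation i = S[i:]+S[:i]):
  rot[0] = ladderUZ$
  rot[1] = adderUZ$l
  rot[2] = dderUZ$la
  rot[3] = derUZ$lad
  rot[4] = erUZ$ladd
  rot[5] = rUZ$ladde
  rot[6] = UZ$ladder
  rot[7] = Z$ladderU
  rot[8] = $ladderUZ
Sorted (with $ < everything):
  sorted[0] = $ladderUZ  (last char: 'Z')
  sorted[1] = UZ$ladder  (last char: 'r')
  sorted[2] = Z$ladderU  (last char: 'U')
  sorted[3] = adderUZ$l  (last char: 'l')
  sorted[4] = dderUZ$la  (last char: 'a')
  sorted[5] = derUZ$lad  (last char: 'd')
  sorted[6] = erUZ$ladd  (last char: 'd')
  sorted[7] = ladderUZ$  (last char: '$')
  sorted[8] = rUZ$ladde  (last char: 'e')
Last column: ZrUladd$e
Original string S is at sorted index 7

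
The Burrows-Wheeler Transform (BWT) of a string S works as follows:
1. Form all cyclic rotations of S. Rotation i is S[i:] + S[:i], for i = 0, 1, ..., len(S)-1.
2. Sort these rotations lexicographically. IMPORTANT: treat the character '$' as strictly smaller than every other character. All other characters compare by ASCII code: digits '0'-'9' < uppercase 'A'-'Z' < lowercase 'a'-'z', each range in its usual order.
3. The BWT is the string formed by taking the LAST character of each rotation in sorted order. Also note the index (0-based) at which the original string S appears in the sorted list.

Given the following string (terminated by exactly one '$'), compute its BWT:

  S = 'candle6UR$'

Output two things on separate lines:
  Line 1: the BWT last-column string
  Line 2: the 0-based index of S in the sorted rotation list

Answer: ReU6c$nlda
5

Derivation:
All 10 rotations (rotation i = S[i:]+S[:i]):
  rot[0] = candle6UR$
  rot[1] = andle6UR$c
  rot[2] = ndle6UR$ca
  rot[3] = dle6UR$can
  rot[4] = le6UR$cand
  rot[5] = e6UR$candl
  rot[6] = 6UR$candle
  rot[7] = UR$candle6
  rot[8] = R$candle6U
  rot[9] = $candle6UR
Sorted (with $ < everything):
  sorted[0] = $candle6UR  (last char: 'R')
  sorted[1] = 6UR$candle  (last char: 'e')
  sorted[2] = R$candle6U  (last char: 'U')
  sorted[3] = UR$candle6  (last char: '6')
  sorted[4] = andle6UR$c  (last char: 'c')
  sorted[5] = candle6UR$  (last char: '$')
  sorted[6] = dle6UR$can  (last char: 'n')
  sorted[7] = e6UR$candl  (last char: 'l')
  sorted[8] = le6UR$cand  (last char: 'd')
  sorted[9] = ndle6UR$ca  (last char: 'a')
Last column: ReU6c$nlda
Original string S is at sorted index 5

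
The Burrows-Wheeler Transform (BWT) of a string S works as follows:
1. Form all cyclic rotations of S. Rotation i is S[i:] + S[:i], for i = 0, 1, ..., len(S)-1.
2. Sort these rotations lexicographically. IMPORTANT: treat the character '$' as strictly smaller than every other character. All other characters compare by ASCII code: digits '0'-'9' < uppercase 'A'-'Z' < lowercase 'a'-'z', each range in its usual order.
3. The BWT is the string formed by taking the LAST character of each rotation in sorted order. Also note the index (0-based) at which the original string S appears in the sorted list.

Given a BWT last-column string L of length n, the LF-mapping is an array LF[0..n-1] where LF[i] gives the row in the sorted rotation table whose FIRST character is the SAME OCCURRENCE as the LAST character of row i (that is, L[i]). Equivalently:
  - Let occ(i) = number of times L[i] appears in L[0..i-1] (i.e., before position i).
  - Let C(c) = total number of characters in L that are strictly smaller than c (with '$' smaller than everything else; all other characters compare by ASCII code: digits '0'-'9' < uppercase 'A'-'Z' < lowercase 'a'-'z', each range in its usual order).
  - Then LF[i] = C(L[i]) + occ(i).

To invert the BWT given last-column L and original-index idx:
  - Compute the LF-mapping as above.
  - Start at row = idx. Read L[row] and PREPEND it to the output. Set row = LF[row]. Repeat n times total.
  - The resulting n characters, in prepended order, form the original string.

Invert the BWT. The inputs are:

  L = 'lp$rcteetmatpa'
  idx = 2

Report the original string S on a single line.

LF mapping: 6 8 0 10 3 11 4 5 12 7 1 13 9 2
Walk LF starting at row 2, prepending L[row]:
  step 1: row=2, L[2]='$', prepend. Next row=LF[2]=0
  step 2: row=0, L[0]='l', prepend. Next row=LF[0]=6
  step 3: row=6, L[6]='e', prepend. Next row=LF[6]=4
  step 4: row=4, L[4]='c', prepend. Next row=LF[4]=3
  step 5: row=3, L[3]='r', prepend. Next row=LF[3]=10
  step 6: row=10, L[10]='a', prepend. Next row=LF[10]=1
  step 7: row=1, L[1]='p', prepend. Next row=LF[1]=8
  step 8: row=8, L[8]='t', prepend. Next row=LF[8]=12
  step 9: row=12, L[12]='p', prepend. Next row=LF[12]=9
  step 10: row=9, L[9]='m', prepend. Next row=LF[9]=7
  step 11: row=7, L[7]='e', prepend. Next row=LF[7]=5
  step 12: row=5, L[5]='t', prepend. Next row=LF[5]=11
  step 13: row=11, L[11]='t', prepend. Next row=LF[11]=13
  step 14: row=13, L[13]='a', prepend. Next row=LF[13]=2
Reversed output: attemptparcel$

Answer: attemptparcel$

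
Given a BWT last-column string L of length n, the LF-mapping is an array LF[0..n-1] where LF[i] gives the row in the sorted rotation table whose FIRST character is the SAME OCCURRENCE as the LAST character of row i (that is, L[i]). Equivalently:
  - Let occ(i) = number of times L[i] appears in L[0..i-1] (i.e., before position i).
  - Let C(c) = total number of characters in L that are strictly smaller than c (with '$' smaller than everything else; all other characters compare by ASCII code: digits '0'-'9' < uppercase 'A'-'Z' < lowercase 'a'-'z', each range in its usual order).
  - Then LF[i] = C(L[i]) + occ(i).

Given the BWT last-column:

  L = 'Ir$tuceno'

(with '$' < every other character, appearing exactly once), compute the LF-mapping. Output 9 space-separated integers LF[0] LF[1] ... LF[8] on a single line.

Char counts: '$':1, 'I':1, 'c':1, 'e':1, 'n':1, 'o':1, 'r':1, 't':1, 'u':1
C (first-col start): C('$')=0, C('I')=1, C('c')=2, C('e')=3, C('n')=4, C('o')=5, C('r')=6, C('t')=7, C('u')=8
L[0]='I': occ=0, LF[0]=C('I')+0=1+0=1
L[1]='r': occ=0, LF[1]=C('r')+0=6+0=6
L[2]='$': occ=0, LF[2]=C('$')+0=0+0=0
L[3]='t': occ=0, LF[3]=C('t')+0=7+0=7
L[4]='u': occ=0, LF[4]=C('u')+0=8+0=8
L[5]='c': occ=0, LF[5]=C('c')+0=2+0=2
L[6]='e': occ=0, LF[6]=C('e')+0=3+0=3
L[7]='n': occ=0, LF[7]=C('n')+0=4+0=4
L[8]='o': occ=0, LF[8]=C('o')+0=5+0=5

Answer: 1 6 0 7 8 2 3 4 5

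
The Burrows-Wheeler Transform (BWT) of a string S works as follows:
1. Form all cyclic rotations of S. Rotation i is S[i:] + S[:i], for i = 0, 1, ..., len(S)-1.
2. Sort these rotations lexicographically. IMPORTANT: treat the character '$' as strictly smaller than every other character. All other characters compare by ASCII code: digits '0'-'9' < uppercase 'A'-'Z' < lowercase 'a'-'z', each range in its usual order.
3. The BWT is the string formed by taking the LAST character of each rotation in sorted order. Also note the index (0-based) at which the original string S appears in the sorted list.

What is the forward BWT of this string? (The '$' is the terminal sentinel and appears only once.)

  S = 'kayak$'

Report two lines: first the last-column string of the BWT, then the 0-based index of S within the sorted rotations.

All 6 rotations (rotation i = S[i:]+S[:i]):
  rot[0] = kayak$
  rot[1] = ayak$k
  rot[2] = yak$ka
  rot[3] = ak$kay
  rot[4] = k$kaya
  rot[5] = $kayak
Sorted (with $ < everything):
  sorted[0] = $kayak  (last char: 'k')
  sorted[1] = ak$kay  (last char: 'y')
  sorted[2] = ayak$k  (last char: 'k')
  sorted[3] = k$kaya  (last char: 'a')
  sorted[4] = kayak$  (last char: '$')
  sorted[5] = yak$ka  (last char: 'a')
Last column: kyka$a
Original string S is at sorted index 4

Answer: kyka$a
4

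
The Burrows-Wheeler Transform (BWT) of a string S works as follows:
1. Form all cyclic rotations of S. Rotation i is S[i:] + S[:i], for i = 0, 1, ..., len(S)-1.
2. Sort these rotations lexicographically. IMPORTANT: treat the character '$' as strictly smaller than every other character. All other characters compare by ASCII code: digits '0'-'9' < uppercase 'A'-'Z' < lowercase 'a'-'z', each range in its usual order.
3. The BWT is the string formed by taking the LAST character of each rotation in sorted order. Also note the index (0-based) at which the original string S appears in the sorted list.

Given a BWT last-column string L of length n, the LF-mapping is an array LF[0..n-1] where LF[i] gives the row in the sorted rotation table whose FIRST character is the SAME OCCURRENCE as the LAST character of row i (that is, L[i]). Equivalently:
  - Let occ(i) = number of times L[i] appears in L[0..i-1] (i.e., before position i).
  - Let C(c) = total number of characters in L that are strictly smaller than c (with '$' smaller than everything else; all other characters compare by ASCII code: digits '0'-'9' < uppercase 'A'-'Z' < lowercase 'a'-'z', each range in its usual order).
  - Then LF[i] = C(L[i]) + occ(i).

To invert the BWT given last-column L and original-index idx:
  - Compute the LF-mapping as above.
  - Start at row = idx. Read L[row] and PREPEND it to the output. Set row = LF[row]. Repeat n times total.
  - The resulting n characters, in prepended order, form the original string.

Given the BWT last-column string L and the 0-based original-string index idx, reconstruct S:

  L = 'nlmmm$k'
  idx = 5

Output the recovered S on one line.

Answer: mmmlkn$

Derivation:
LF mapping: 6 2 3 4 5 0 1
Walk LF starting at row 5, prepending L[row]:
  step 1: row=5, L[5]='$', prepend. Next row=LF[5]=0
  step 2: row=0, L[0]='n', prepend. Next row=LF[0]=6
  step 3: row=6, L[6]='k', prepend. Next row=LF[6]=1
  step 4: row=1, L[1]='l', prepend. Next row=LF[1]=2
  step 5: row=2, L[2]='m', prepend. Next row=LF[2]=3
  step 6: row=3, L[3]='m', prepend. Next row=LF[3]=4
  step 7: row=4, L[4]='m', prepend. Next row=LF[4]=5
Reversed output: mmmlkn$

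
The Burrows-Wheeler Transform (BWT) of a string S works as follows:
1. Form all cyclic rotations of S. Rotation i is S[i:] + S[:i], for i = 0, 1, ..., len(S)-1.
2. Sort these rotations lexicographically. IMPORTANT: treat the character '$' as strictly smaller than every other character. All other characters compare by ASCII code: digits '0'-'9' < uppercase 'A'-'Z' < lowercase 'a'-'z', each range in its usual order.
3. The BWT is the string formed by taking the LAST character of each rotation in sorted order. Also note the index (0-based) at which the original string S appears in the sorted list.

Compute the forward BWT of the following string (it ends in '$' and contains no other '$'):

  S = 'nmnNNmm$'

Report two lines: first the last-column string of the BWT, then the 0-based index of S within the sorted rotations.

Answer: mnNmNnm$
7

Derivation:
All 8 rotations (rotation i = S[i:]+S[:i]):
  rot[0] = nmnNNmm$
  rot[1] = mnNNmm$n
  rot[2] = nNNmm$nm
  rot[3] = NNmm$nmn
  rot[4] = Nmm$nmnN
  rot[5] = mm$nmnNN
  rot[6] = m$nmnNNm
  rot[7] = $nmnNNmm
Sorted (with $ < everything):
  sorted[0] = $nmnNNmm  (last char: 'm')
  sorted[1] = NNmm$nmn  (last char: 'n')
  sorted[2] = Nmm$nmnN  (last char: 'N')
  sorted[3] = m$nmnNNm  (last char: 'm')
  sorted[4] = mm$nmnNN  (last char: 'N')
  sorted[5] = mnNNmm$n  (last char: 'n')
  sorted[6] = nNNmm$nm  (last char: 'm')
  sorted[7] = nmnNNmm$  (last char: '$')
Last column: mnNmNnm$
Original string S is at sorted index 7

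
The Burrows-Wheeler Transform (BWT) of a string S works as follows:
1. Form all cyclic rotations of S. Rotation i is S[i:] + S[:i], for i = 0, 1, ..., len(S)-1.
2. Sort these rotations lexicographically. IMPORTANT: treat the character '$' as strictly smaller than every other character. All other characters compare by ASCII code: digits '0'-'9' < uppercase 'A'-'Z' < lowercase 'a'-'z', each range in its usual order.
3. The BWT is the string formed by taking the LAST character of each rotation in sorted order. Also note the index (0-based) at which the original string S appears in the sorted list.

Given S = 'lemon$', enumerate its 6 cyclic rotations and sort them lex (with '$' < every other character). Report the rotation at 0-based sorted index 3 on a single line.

Answer: mon$le

Derivation:
All 6 rotations (rotation i = S[i:]+S[:i]):
  rot[0] = lemon$
  rot[1] = emon$l
  rot[2] = mon$le
  rot[3] = on$lem
  rot[4] = n$lemo
  rot[5] = $lemon
Sorted (with $ < everything):
  sorted[0] = $lemon
  sorted[1] = emon$l
  sorted[2] = lemon$
  sorted[3] = mon$le
  sorted[4] = n$lemo
  sorted[5] = on$lem
sorted[3] = mon$le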